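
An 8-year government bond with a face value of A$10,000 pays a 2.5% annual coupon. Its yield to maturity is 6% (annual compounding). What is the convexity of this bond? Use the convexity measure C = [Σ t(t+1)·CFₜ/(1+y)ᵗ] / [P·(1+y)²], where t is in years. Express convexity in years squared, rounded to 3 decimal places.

With y = 0.06:
  t   CF        PV=CF/(1+0.06)^t    t·PV        t(t+1)·PV
  1       250.00       235.8491       235.8491         471.6981
  2       250.00       222.4991       444.9982       1,334.9947
  3       250.00       209.9048       629.7145       2,518.8578
  4       250.00       198.0234       792.0937       3,960.4683
  5       250.00       186.8145       934.0727       5,604.4363
  6       250.00       176.2401     1,057.4408       7,402.0857
  7       250.00       166.2643     1,163.8499       9,310.7996
  8    10,250.00     6,430.9768    51,447.8145     463,030.3301
  Σ                  7,826.5722    56,705.8333     493,633.6706
P = 7,826.5722.
Convexity = Σ t(t+1)·PV / [P·(1+y)²] = 493,633.6706 / (7,826.5722 × 1.123600) = 56.13341.

56.133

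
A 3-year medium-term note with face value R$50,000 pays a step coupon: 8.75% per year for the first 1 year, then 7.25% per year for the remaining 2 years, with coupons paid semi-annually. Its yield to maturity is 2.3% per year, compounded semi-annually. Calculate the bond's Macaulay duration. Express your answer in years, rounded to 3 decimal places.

2.743 years

Periodic yield y = 0.0115. Discount each cash flow and weight by its period:
  t   CF        PV=CF/(1+0.0115)^t    t·PV
  1     2,187.50     2,162.6298     2,162.6298
  2     2,187.50     2,138.0423     4,276.0845
  3     1,812.50     1,751.3799     5,254.1396
  4     1,812.50     1,731.4680     6,925.8720
  5     1,812.50     1,711.7825     8,558.9125
  6    51,812.50    48,377.0326   290,262.1953
  Σ                 57,872.3349   317,439.8337
Price P = Σ PV = 57,872.3349.
Macaulay duration = Σ(t·PV) / P = 317,439.8337 / 57,872.3349 = 5.48517 half-year periods.
In years: 5.48517 / 2 = 2.74259 years.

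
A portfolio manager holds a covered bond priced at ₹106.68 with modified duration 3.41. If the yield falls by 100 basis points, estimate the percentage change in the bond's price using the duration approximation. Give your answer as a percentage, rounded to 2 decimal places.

+3.41%

Duration approximation: ΔP/P ≈ -D_mod · Δy = -3.41 × (-0.01) = +0.034100.
As a percentage: +3.4100%.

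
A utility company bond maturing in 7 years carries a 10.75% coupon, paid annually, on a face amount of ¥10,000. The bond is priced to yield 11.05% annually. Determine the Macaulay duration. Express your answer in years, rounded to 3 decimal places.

5.248 years

Periodic yield y = 0.1105. Discount each cash flow and weight by its year:
  t   CF        PV=CF/(1+0.1105)^t    t·PV
  1     1,075.00       968.0324       968.0324
  2     1,075.00       871.7086     1,743.4172
  3     1,075.00       784.9695     2,354.9085
  4     1,075.00       706.8613     2,827.4452
  5     1,075.00       636.5253     3,182.6264
  6     1,075.00       573.1880     3,439.1280
  7    11,075.00     5,317.5771    37,223.0396
  Σ                  9,858.8622    51,738.5973
Price P = Σ PV = 9,858.8622.
Macaulay duration = Σ(t·PV) / P = 51,738.5973 / 9,858.8622 = 5.24793 years.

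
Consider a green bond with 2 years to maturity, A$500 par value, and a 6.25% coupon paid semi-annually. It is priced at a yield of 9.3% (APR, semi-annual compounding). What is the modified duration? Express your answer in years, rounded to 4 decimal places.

1.8232 years

Periodic yield y = 0.0465. First find Macaulay duration:
  t   CF        PV=CF/(1+0.0465)^t    t·PV
  1       15.625        14.9307        14.9307
  2       15.625        14.2673        28.5346
  3       15.625        13.6333        40.9000
  4      515.625       429.9095     1,719.6380
  Σ                    472.7408     1,804.0033
P = 472.7408; Macaulay duration = 1,804.0033 / 472.7408 = 3.81605 half-year periods = 1.90803 years.
Modified duration = D_Mac / (1 + y) = 1.90803 / 1.0465 = 1.82324 years.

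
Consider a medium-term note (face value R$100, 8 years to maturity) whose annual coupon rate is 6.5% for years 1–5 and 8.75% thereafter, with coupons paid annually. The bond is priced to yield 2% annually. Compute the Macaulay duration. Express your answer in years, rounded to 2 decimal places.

6.72 years

Periodic yield y = 0.02. Discount each cash flow and weight by its year:
  t   CF        PV=CF/(1+0.02)^t    t·PV
  1         6.50         6.3725         6.3725
  2         6.50         6.2476        12.4952
  3         6.50         6.1251        18.3753
  4         6.50         6.0050        24.0200
  5         6.50         5.8873        29.4363
  6         8.75         7.7697        46.6185
  7         8.75         7.6174        53.3218
  8       108.75        92.8171       742.5366
  Σ                    138.8417       933.1762
Price P = Σ PV = 138.8417.
Macaulay duration = Σ(t·PV) / P = 933.1762 / 138.8417 = 6.72115 years.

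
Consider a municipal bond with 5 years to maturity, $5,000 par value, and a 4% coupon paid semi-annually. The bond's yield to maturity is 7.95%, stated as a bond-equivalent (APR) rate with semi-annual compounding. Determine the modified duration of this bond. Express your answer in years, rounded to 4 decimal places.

Periodic yield y = 0.03975. First find Macaulay duration:
  t   CF        PV=CF/(1+0.03975)^t    t·PV
  1       100.00        96.1770        96.1770
  2       100.00        92.5001       185.0002
  3       100.00        88.9638       266.8913
  4       100.00        85.5627       342.2506
  5       100.00        82.2916       411.4579
  6       100.00        79.1455       474.8732
  7       100.00        76.1198       532.8384
  8       100.00        73.2097       585.6775
  9       100.00        70.4109       633.6977
  10    5,100.00     3,453.6704    34,536.7038
  Σ                  4,198.0513    38,065.5676
P = 4,198.0513; Macaulay duration = 38,065.5676 / 4,198.0513 = 9.06744 half-year periods = 4.53372 years.
Modified duration = D_Mac / (1 + y) = 4.53372 / 1.03975 = 4.36039 years.

4.3604 years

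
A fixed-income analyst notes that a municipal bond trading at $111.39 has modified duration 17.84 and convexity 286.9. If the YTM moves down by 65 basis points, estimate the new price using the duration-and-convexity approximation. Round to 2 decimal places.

$124.98

Duration effect: -D_mod·Δy = -17.84 × (-0.0065) = +0.115960
Convexity effect: ½·C·(Δy)² = 0.5 × 286.9 × (-0.0065)² = +0.0060607625
ΔP/P ≈ +0.115960 + 0.0060607625 = +0.1220207625
New price ≈ 111.39 × (1 + 0.1220207625) = 124.981892734875.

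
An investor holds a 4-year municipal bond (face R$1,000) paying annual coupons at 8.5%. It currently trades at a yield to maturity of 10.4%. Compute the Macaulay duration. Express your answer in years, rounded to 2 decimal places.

Periodic yield y = 0.104. Discount each cash flow and weight by its year:
  t   CF        PV=CF/(1+0.104)^t    t·PV
  1        85.00        76.9928        76.9928
  2        85.00        69.7398       139.4796
  3        85.00        63.1701       189.5104
  4     1,085.00       730.3877     2,921.5508
  Σ                    940.2904     3,327.5335
Price P = Σ PV = 940.2904.
Macaulay duration = Σ(t·PV) / P = 3,327.5335 / 940.2904 = 3.53884 years.

3.54 years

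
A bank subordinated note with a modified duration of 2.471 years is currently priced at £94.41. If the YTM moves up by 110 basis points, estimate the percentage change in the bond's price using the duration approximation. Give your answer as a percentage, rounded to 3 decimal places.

Duration approximation: ΔP/P ≈ -D_mod · Δy = -2.471 × (+0.011) = -0.027181.
As a percentage: -2.7181%.

-2.718%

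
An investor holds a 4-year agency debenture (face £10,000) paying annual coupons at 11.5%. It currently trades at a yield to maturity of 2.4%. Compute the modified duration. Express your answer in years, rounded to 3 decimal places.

3.424 years

Periodic yield y = 0.024. First find Macaulay duration:
  t   CF        PV=CF/(1+0.024)^t    t·PV
  1     1,150.00     1,123.0469     1,123.0469
  2     1,150.00     1,096.7255     2,193.4509
  3     1,150.00     1,071.0210     3,213.0629
  4    11,150.00    10,140.8659    40,563.4637
  Σ                 13,431.6592    47,093.0244
P = 13,431.6592; Macaulay duration = 47,093.0244 / 13,431.6592 = 3.50612 years.
Modified duration = D_Mac / (1 + y) = 3.50612 / 1.024 = 3.42395 years.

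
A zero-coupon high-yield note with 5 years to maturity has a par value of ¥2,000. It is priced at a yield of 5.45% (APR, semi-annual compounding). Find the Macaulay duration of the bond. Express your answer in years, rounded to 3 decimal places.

5.000 years

A zero-coupon bond has a single cash flow at maturity, so its Macaulay duration equals its maturity: 5 years.
(Equivalently: 10 semi-annual periods ÷ 2 = 5 years.)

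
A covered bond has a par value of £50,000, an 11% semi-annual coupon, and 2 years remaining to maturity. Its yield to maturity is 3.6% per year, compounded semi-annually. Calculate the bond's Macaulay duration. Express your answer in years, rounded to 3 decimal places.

Periodic yield y = 0.018. Discount each cash flow and weight by its period:
  t   CF        PV=CF/(1+0.018)^t    t·PV
  1     2,750.00     2,701.3752     2,701.3752
  2     2,750.00     2,653.6103     5,307.2205
  3     2,750.00     2,606.6898     7,820.0695
  4    52,750.00    49,116.9456   196,467.7825
  Σ                 57,078.6210   212,296.4478
Price P = Σ PV = 57,078.6210.
Macaulay duration = Σ(t·PV) / P = 212,296.4478 / 57,078.6210 = 3.71937 half-year periods.
In years: 3.71937 / 2 = 1.85968 years.

1.860 years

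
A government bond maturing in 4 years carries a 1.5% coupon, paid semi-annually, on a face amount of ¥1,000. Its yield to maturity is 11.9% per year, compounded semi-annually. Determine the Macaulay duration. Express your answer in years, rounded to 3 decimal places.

3.869 years

Periodic yield y = 0.0595. Discount each cash flow and weight by its period:
  t   CF        PV=CF/(1+0.0595)^t    t·PV
  1         7.50         7.0788         7.0788
  2         7.50         6.6813        13.3625
  3         7.50         6.3061        18.9182
  4         7.50         5.9519        23.8077
  5         7.50         5.6177        28.0884
  6         7.50         5.3022        31.8132
  7         7.50         5.0044        35.0310
  8     1,007.50       634.5084     5,076.0671
  Σ                    676.4508     5,234.1669
Price P = Σ PV = 676.4508.
Macaulay duration = Σ(t·PV) / P = 5,234.1669 / 676.4508 = 7.73769 half-year periods.
In years: 7.73769 / 2 = 3.86885 years.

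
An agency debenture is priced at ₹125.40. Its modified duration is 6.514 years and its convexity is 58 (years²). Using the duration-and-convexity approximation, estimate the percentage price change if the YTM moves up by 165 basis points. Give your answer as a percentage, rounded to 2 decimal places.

-9.96%

Duration effect: -D_mod·Δy = -6.514 × (+0.0165) = -0.107481
Convexity effect: ½·C·(Δy)² = 0.5 × 58 × (0.0165)² = +0.00789525
ΔP/P ≈ -0.107481 + 0.00789525 = -0.09958575
= -9.958575%.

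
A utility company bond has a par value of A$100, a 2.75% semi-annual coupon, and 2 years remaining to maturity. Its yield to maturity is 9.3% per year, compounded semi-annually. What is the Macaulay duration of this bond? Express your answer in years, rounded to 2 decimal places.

1.96 years

Periodic yield y = 0.0465. Discount each cash flow and weight by its period:
  t   CF        PV=CF/(1+0.0465)^t    t·PV
  1        1.375         1.3139         1.3139
  2        1.375         1.2555         2.5110
  3        1.375         1.1997         3.5992
  4      101.375        84.5228       338.0912
  Σ                     88.2920       345.5154
Price P = Σ PV = 88.2920.
Macaulay duration = Σ(t·PV) / P = 345.5154 / 88.2920 = 3.91333 half-year periods.
In years: 3.91333 / 2 = 1.95666 years.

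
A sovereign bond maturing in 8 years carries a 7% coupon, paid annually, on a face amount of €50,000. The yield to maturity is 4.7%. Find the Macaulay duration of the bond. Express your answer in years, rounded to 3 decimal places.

6.511 years

Periodic yield y = 0.047. Discount each cash flow and weight by its year:
  t   CF        PV=CF/(1+0.047)^t    t·PV
  1     3,500.00     3,342.8844     3,342.8844
  2     3,500.00     3,192.8218     6,385.6436
  3     3,500.00     3,049.4955     9,148.4866
  4     3,500.00     2,912.6032    11,650.4127
  5     3,500.00     2,781.8559    13,909.2797
  6     3,500.00     2,656.9780    15,941.8678
  7     3,500.00     2,537.7058    17,763.9406
  8    53,500.00    37,049.3274   296,394.6195
  Σ                 57,523.6721   374,537.1349
Price P = Σ PV = 57,523.6721.
Macaulay duration = Σ(t·PV) / P = 374,537.1349 / 57,523.6721 = 6.51101 years.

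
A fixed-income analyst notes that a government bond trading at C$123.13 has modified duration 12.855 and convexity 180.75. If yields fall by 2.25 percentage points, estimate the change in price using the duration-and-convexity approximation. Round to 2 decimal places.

Duration effect: -D_mod·Δy = -12.855 × (-0.0225) = +0.2892375
Convexity effect: ½·C·(Δy)² = 0.5 × 180.75 × (-0.0225)² = +0.04575234375
ΔP/P ≈ +0.2892375 + 0.04575234375 = +0.33498984375
ΔP ≈ 123.13 × (+0.33498984375) = +41.2472994609375.

+C$41.25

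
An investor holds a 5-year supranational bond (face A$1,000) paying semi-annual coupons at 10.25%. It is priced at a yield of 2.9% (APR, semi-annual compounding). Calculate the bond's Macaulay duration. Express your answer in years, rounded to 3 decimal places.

Periodic yield y = 0.0145. Discount each cash flow and weight by its period:
  t   CF        PV=CF/(1+0.0145)^t    t·PV
  1        51.25        50.5175        50.5175
  2        51.25        49.7955        99.5909
  3        51.25        49.0837       147.2512
  4        51.25        48.3822       193.5288
  5        51.25        47.6907       238.4535
  6        51.25        47.0091       282.0544
  7        51.25        46.3372       324.3602
  8        51.25        45.6749       365.3991
  9        51.25        45.0221       405.1986
  10    1,051.25       910.3020     9,103.0200
  Σ                  1,339.8148    11,209.3741
Price P = Σ PV = 1,339.8148.
Macaulay duration = Σ(t·PV) / P = 11,209.3741 / 1,339.8148 = 8.36636 half-year periods.
In years: 8.36636 / 2 = 4.18318 years.

4.183 years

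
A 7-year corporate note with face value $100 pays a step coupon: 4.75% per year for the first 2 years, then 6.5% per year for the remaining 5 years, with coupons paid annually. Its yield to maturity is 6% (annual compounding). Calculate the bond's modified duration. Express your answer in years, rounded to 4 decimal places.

5.6602 years

Periodic yield y = 0.06. First find Macaulay duration:
  t   CF        PV=CF/(1+0.06)^t    t·PV
  1         4.75         4.4811         4.4811
  2         4.75         4.2275         8.4550
  3         6.50         5.4575        16.3726
  4         6.50         5.1486        20.5944
  5         6.50         4.8572        24.2859
  6         6.50         4.5822        27.4935
  7       106.50        70.8286       495.8001
  Σ                     99.5828       597.4825
P = 99.5828; Macaulay duration = 597.4825 / 99.5828 = 5.99986 years.
Modified duration = D_Mac / (1 + y) = 5.99986 / 1.06 = 5.66024 years.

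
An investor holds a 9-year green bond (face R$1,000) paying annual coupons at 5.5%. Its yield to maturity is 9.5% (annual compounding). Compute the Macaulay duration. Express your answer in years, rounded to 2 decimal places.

7.06 years

Periodic yield y = 0.095. Discount each cash flow and weight by its year:
  t   CF        PV=CF/(1+0.095)^t    t·PV
  1        55.00        50.2283        50.2283
  2        55.00        45.8706        91.7412
  3        55.00        41.8910       125.6729
  4        55.00        38.2566       153.0263
  5        55.00        34.9375       174.6876
  6        55.00        31.9064       191.4385
  7        55.00        29.1383       203.9679
  8        55.00        26.6103       212.8824
  9     1,055.00       466.1497     4,195.3471
  Σ                    764.9886     5,398.9922
Price P = Σ PV = 764.9886.
Macaulay duration = Σ(t·PV) / P = 5,398.9922 / 764.9886 = 7.05761 years.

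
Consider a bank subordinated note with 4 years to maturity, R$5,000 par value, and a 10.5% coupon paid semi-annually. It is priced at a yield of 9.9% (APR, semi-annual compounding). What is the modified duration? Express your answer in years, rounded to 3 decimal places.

3.215 years

Periodic yield y = 0.0495. First find Macaulay duration:
  t   CF        PV=CF/(1+0.0495)^t    t·PV
  1       262.50       250.1191       250.1191
  2       262.50       238.3222       476.6443
  3       262.50       227.0816       681.2449
  4       262.50       216.3712       865.4850
  5       262.50       206.1660     1,030.8301
  6       262.50       196.4421     1,178.6528
  7       262.50       187.1769     1,310.2382
  8     5,262.50     3,575.4653    28,603.7223
  Σ                  5,097.1444    34,396.9366
P = 5,097.1444; Macaulay duration = 34,396.9366 / 5,097.1444 = 6.74828 half-year periods = 3.37414 years.
Modified duration = D_Mac / (1 + y) = 3.37414 / 1.0495 = 3.21500 years.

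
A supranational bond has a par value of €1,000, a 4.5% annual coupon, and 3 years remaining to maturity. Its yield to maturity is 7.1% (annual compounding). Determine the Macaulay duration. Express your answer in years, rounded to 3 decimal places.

Periodic yield y = 0.071. Discount each cash flow and weight by its year:
  t   CF        PV=CF/(1+0.071)^t    t·PV
  1        45.00        42.0168        42.0168
  2        45.00        39.2314        78.4628
  3     1,045.00       850.6441     2,551.9322
  Σ                    931.8923     2,672.4118
Price P = Σ PV = 931.8923.
Macaulay duration = Σ(t·PV) / P = 2,672.4118 / 931.8923 = 2.86773 years.

2.868 years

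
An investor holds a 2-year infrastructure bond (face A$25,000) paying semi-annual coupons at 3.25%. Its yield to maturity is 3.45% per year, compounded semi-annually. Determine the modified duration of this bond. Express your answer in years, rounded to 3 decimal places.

Periodic yield y = 0.01725. First find Macaulay duration:
  t   CF        PV=CF/(1+0.01725)^t    t·PV
  1       406.25       399.3610       399.3610
  2       406.25       392.5889       785.1777
  3       406.25       385.9315     1,157.7946
  4    25,406.25    23,726.2867    94,905.1466
  Σ                 24,904.1681    97,247.4800
P = 24,904.1681; Macaulay duration = 97,247.4800 / 24,904.1681 = 3.90487 half-year periods = 1.95243 years.
Modified duration = D_Mac / (1 + y) = 1.95243 / 1.01725 = 1.91933 years.

1.919 years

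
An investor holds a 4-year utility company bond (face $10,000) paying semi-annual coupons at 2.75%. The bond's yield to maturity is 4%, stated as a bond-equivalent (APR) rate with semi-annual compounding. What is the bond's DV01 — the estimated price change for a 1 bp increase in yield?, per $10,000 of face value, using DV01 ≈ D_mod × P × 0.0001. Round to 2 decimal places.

Periodic yield y = 0.02.
  t   CF        PV=CF/(1+0.02)^t    t·PV
  1       137.50       134.8039       134.8039
  2       137.50       132.1607       264.3214
  3       137.50       129.5693       388.7080
  4       137.50       127.0287       508.1150
  5       137.50       124.5380       622.6899
  6       137.50       122.0961       732.5764
  7       137.50       119.7020       837.9142
  8    10,137.50     8,652.2586    69,218.0691
  Σ                  9,542.1574    72,707.1979
P = 9,542.1574; D_Mac = 7.61958 half-year periods = 3.80979 yrs; D_mod = 3.73509 yrs.
DV01 ≈ 3.73509 × 9,542.1574 × 0.0001 = 3.564078.

$3.56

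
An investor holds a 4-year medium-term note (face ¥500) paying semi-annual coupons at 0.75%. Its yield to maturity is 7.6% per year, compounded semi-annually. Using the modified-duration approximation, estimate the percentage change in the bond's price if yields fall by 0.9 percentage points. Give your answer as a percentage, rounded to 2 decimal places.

+3.42%

Periodic yield y = 0.038. Modified duration first:
  t   CF        PV=CF/(1+0.038)^t    t·PV
  1        1.875         1.8064         1.8064
  2        1.875         1.7402         3.4805
  3        1.875         1.6765         5.0296
  4        1.875         1.6151         6.4606
  5        1.875         1.5560         7.7801
  6        1.875         1.4991         8.9943
  7        1.875         1.4442        10.1092
  8      501.875       372.4061     2,979.2484
  Σ                    383.7436     3,022.9090
P = 383.7436; D_Mac = 7.87742 half-year periods = 3.93871 yrs; D_mod = 3.93871/(1+0.038) = 3.79452 yrs.
ΔP/P ≈ -D_mod · Δy = -3.79452 × (-0.009) = +0.034151 = +3.4151%.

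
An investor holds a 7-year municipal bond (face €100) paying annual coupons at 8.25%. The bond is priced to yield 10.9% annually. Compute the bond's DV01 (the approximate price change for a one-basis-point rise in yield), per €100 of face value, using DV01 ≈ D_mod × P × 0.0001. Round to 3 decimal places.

Periodic yield y = 0.109.
  t   CF        PV=CF/(1+0.109)^t    t·PV
  1         8.25         7.4391         7.4391
  2         8.25         6.7080        13.4159
  3         8.25         6.0487        18.1460
  4         8.25         5.4542        21.8166
  5         8.25         4.9181        24.5904
  6         8.25         4.4347        26.6082
  7       108.25        52.4695       367.2866
  Σ                     87.4722       479.3030
P = 87.4722; D_Mac = 5.47949 yrs; D_mod = 4.94093 yrs.
DV01 ≈ 4.94093 × 87.4722 × 0.0001 = 0.043219.

€0.043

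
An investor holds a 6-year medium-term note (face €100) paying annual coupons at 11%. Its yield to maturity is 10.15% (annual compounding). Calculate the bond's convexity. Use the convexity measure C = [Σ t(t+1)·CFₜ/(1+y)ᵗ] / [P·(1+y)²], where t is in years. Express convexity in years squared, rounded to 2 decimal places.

With y = 0.1015:
  t   CF        PV=CF/(1+0.1015)^t    t·PV        t(t+1)·PV
  1        11.00         9.9864         9.9864          19.9728
  2        11.00         9.0662        18.1323          54.3970
  3        11.00         8.2307        24.6922          98.7689
  4        11.00         7.4723        29.8892         149.4461
  5        11.00         6.7838        33.9188         203.5127
  6       111.00        62.1464       372.8784       2,610.1488
  Σ                    103.6858       489.4973       3,136.2463
P = 103.6858.
Convexity = Σ t(t+1)·PV / [P·(1+y)²] = 3,136.2463 / (103.6858 × 1.213302) = 24.92999.

24.93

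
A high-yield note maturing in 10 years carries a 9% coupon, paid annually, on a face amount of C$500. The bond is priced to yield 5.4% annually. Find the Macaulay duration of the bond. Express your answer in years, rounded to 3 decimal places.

7.358 years

Periodic yield y = 0.054. Discount each cash flow and weight by its year:
  t   CF        PV=CF/(1+0.054)^t    t·PV
  1        45.00        42.6945        42.6945
  2        45.00        40.5071        81.0142
  3        45.00        38.4318       115.2954
  4        45.00        36.4628       145.8512
  5        45.00        34.5947       172.9735
  6        45.00        32.8223       196.9337
  7        45.00        31.1407       217.9848
  8        45.00        29.5452       236.3620
  9        45.00        28.0315       252.2839
  10      545.00       322.0998     3,220.9975
  Σ                    636.3304     4,682.3908
Price P = Σ PV = 636.3304.
Macaulay duration = Σ(t·PV) / P = 4,682.3908 / 636.3304 = 7.35843 years.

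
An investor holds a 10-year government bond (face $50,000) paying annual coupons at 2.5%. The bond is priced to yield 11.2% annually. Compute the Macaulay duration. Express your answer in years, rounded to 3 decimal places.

8.409 years

Periodic yield y = 0.112. Discount each cash flow and weight by its year:
  t   CF        PV=CF/(1+0.112)^t    t·PV
  1     1,250.00     1,124.1007     1,124.1007
  2     1,250.00     1,010.8819     2,021.7639
  3     1,250.00       909.0665     2,727.1995
  4     1,250.00       817.5058     3,270.0234
  5     1,250.00       735.1671     3,675.8356
  6     1,250.00       661.1215     3,966.7291
  7     1,250.00       594.5337     4,161.7361
  8     1,250.00       534.6526     4,277.2211
  9     1,250.00       480.8027     4,327.2246
  10   51,250.00    17,727.4389   177,274.3890
  Σ                 24,595.2716   206,826.2230
Price P = Σ PV = 24,595.2716.
Macaulay duration = Σ(t·PV) / P = 206,826.2230 / 24,595.2716 = 8.40919 years.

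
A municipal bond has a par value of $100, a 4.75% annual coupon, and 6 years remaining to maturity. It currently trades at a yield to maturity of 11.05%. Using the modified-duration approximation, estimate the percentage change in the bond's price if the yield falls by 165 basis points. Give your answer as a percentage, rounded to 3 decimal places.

Periodic yield y = 0.1105. Modified duration first:
  t   CF        PV=CF/(1+0.1105)^t    t·PV
  1         4.75         4.2774         4.2774
  2         4.75         3.8517         7.7035
  3         4.75         3.4685        10.4054
  4         4.75         3.1233        12.4934
  5         4.75         2.8126        14.0628
  6       104.75        55.8525       335.1150
  Σ                     73.3860       384.0574
P = 73.3860; D_Mac = 5.23339 yrs; D_mod = 5.23339/(1+0.1105) = 4.71264 yrs.
ΔP/P ≈ -D_mod · Δy = -4.71264 × (-0.0165) = +0.077759 = +7.7759%.

+7.776%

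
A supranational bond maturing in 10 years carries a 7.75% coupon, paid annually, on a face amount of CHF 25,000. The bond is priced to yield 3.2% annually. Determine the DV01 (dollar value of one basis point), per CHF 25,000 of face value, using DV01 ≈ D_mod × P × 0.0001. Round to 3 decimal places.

CHF 25.987

Periodic yield y = 0.032.
  t   CF        PV=CF/(1+0.032)^t    t·PV
  1     1,937.50     1,877.4225     1,877.4225
  2     1,937.50     1,819.2078     3,638.4157
  3     1,937.50     1,762.7983     5,288.3949
  4     1,937.50     1,708.1379     6,832.5515
  5     1,937.50     1,655.1724     8,275.8618
  6     1,937.50     1,603.8492     9,623.0951
  7     1,937.50     1,554.1174    10,878.8220
  8     1,937.50     1,505.9277    12,047.4219
  9     1,937.50     1,459.2323    13,133.0907
  10   26,937.50    19,658.9498   196,589.4984
  Σ                 34,604.8153   268,184.5744
P = 34,604.8153; D_Mac = 7.74992 yrs; D_mod = 7.50961 yrs.
DV01 ≈ 7.50961 × 34,604.8153 × 0.0001 = 25.986877.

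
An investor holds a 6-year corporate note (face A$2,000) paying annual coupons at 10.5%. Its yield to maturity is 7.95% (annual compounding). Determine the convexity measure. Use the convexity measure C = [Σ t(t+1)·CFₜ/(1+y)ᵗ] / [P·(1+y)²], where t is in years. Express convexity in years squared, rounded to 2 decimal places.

26.68

With y = 0.0795:
  t   CF        PV=CF/(1+0.0795)^t    t·PV        t(t+1)·PV
  1       210.00       194.5345       194.5345         389.0690
  2       210.00       180.2080       360.4159       1,081.2478
  3       210.00       166.9365       500.8096       2,003.2382
  4       210.00       154.6424       618.5698       3,092.8489
  5       210.00       143.2538       716.2689       4,297.6131
  6     2,210.00     1,396.5497     8,379.2982      58,655.0871
  Σ                  2,236.1249    10,769.8968      69,519.1042
P = 2,236.1249.
Convexity = Σ t(t+1)·PV / [P·(1+y)²] = 69,519.1042 / (2,236.1249 × 1.165320) = 26.67859.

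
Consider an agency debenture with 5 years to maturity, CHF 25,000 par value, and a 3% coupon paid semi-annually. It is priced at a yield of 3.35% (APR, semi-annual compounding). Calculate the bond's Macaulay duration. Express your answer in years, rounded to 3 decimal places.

Periodic yield y = 0.01675. Discount each cash flow and weight by its period:
  t   CF        PV=CF/(1+0.01675)^t    t·PV
  1       375.00       368.8222       368.8222
  2       375.00       362.7462       725.4925
  3       375.00       356.7703     1,070.3110
  4       375.00       350.8929     1,403.5715
  5       375.00       345.1122     1,725.5612
  6       375.00       339.4268     2,036.5610
  7       375.00       333.8351     2,336.8457
  8       375.00       328.3355     2,626.6839
  9       375.00       322.9265     2,906.3382
  10   25,375.00    21,491.3769   214,913.7688
  Σ                 24,600.2447   230,113.9559
Price P = Σ PV = 24,600.2447.
Macaulay duration = Σ(t·PV) / P = 230,113.9559 / 24,600.2447 = 9.35413 half-year periods.
In years: 9.35413 / 2 = 4.67707 years.

4.677 years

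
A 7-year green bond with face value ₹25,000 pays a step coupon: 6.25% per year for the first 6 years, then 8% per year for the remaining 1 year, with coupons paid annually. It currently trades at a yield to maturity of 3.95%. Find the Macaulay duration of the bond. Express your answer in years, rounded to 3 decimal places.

5.970 years

Periodic yield y = 0.0395. Discount each cash flow and weight by its year:
  t   CF        PV=CF/(1+0.0395)^t    t·PV
  1     1,562.50     1,503.1265     1,503.1265
  2     1,562.50     1,446.0091     2,892.0183
  3     1,562.50     1,391.0622     4,173.1866
  4     1,562.50     1,338.2032     5,352.8126
  5     1,562.50     1,287.3527     6,436.7636
  6     1,562.50     1,238.4346     7,430.6074
  7    27,000.00    20,586.9642   144,108.7491
  Σ                 28,791.1524   171,897.2641
Price P = Σ PV = 28,791.1524.
Macaulay duration = Σ(t·PV) / P = 171,897.2641 / 28,791.1524 = 5.97049 years.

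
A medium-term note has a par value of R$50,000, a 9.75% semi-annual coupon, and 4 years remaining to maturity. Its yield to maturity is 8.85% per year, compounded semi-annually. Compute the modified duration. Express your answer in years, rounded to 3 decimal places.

Periodic yield y = 0.04425. First find Macaulay duration:
  t   CF        PV=CF/(1+0.04425)^t    t·PV
  1     2,437.50     2,334.2112     2,334.2112
  2     2,437.50     2,235.2992     4,470.5983
  3     2,437.50     2,140.5786     6,421.7357
  4     2,437.50     2,049.8717     8,199.4870
  5     2,437.50     1,963.0086     9,815.0431
  6     2,437.50     1,879.8263    11,278.9578
  7     2,437.50     1,800.1688    12,601.1818
  8    52,437.50    37,085.6681   296,685.3444
  Σ                 51,488.6324   351,806.5592
P = 51,488.6324; Macaulay duration = 351,806.5592 / 51,488.6324 = 6.83270 half-year periods = 3.41635 years.
Modified duration = D_Mac / (1 + y) = 3.41635 / 1.04425 = 3.27158 years.

3.272 years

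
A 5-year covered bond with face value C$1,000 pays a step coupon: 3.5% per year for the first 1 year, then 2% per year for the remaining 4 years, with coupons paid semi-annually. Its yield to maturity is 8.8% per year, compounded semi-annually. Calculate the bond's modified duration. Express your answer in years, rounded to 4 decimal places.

4.4636 years

Periodic yield y = 0.044. First find Macaulay duration:
  t   CF        PV=CF/(1+0.044)^t    t·PV
  1        17.50        16.7625        16.7625
  2        17.50        16.0560        32.1120
  3        10.00         8.7882        26.3645
  4        10.00         8.4178        33.6712
  5        10.00         8.0630        40.3151
  6        10.00         7.7232        46.3392
  7        10.00         7.3977        51.7839
  8        10.00         7.0859        56.6873
  9        10.00         6.7873        61.0855
  10    1,010.00       656.6234     6,566.2345
  Σ                    743.7049     6,931.3555
P = 743.7049; Macaulay duration = 6,931.3555 / 743.7049 = 9.32003 half-year periods = 4.66002 years.
Modified duration = D_Mac / (1 + y) = 4.66002 / 1.044 = 4.46362 years.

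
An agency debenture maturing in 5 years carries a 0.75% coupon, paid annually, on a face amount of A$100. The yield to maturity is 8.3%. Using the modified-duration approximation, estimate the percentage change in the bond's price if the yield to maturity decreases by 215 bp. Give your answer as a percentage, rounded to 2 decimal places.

Periodic yield y = 0.083. Modified duration first:
  t   CF        PV=CF/(1+0.083)^t    t·PV
  1         0.75         0.6925         0.6925
  2         0.75         0.6394         1.2789
  3         0.75         0.5904         1.7713
  4         0.75         0.5452         2.1808
  5       100.75        67.6243       338.1215
  Σ                     70.0919       344.0450
P = 70.0919; D_Mac = 4.90848 yrs; D_mod = 4.90848/(1+0.083) = 4.53230 yrs.
ΔP/P ≈ -D_mod · Δy = -4.53230 × (-0.0215) = +0.097445 = +9.7445%.

+9.74%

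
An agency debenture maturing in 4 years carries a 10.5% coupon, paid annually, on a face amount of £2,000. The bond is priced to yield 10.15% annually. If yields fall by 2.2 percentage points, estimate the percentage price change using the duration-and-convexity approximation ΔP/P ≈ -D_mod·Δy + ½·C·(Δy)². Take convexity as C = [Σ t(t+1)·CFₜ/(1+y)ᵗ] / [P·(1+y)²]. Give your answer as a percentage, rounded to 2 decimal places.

With y = 0.1015:
  t   CF        PV=CF/(1+0.1015)^t    t·PV        t(t+1)·PV
  1       210.00       190.6491       190.6491         381.2982
  2       210.00       173.0814       346.1627       1,038.4881
  3       210.00       157.1324       471.3973       1,885.5890
  4     2,210.00     1,501.2543     6,005.0172      30,025.0862
  Σ                  2,022.1172     7,013.2263      33,330.4616
P = 2,022.1172; D_Mac = 3.46826 yrs; D_mod = 3.14867 yrs; C = 13.58520.
Duration effect: -3.14867 × (-0.022) = +0.069271
Convexity effect: 0.5 × 13.58520 × (-0.022)² = +0.0032876
ΔP/P ≈ +0.069271 + 0.0032876 = +0.072558 = +7.2558%.

+7.26%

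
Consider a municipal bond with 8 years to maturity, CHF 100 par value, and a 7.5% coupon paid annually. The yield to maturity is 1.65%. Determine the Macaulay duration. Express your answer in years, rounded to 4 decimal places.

6.6062 years

Periodic yield y = 0.0165. Discount each cash flow and weight by its year:
  t   CF        PV=CF/(1+0.0165)^t    t·PV
  1         7.50         7.3783         7.3783
  2         7.50         7.2585        14.5170
  3         7.50         7.1407        21.4220
  4         7.50         7.0248        28.0991
  5         7.50         6.9107        34.5537
  6         7.50         6.7986        40.7914
  7         7.50         6.6882        46.8174
  8       107.50        94.3082       754.4655
  Σ                    143.5079       948.0443
Price P = Σ PV = 143.5079.
Macaulay duration = Σ(t·PV) / P = 948.0443 / 143.5079 = 6.60622 years.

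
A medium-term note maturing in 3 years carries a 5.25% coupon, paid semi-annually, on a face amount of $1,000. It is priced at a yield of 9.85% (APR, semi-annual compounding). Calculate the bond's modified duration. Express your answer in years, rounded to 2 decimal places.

2.67 years

Periodic yield y = 0.04925. First find Macaulay duration:
  t   CF        PV=CF/(1+0.04925)^t    t·PV
  1        26.25        25.0179        25.0179
  2        26.25        23.8436        47.6871
  3        26.25        22.7244        68.1732
  4        26.25        21.6578        86.6310
  5        26.25        20.6412       103.2059
  6     1,026.25       769.0938     4,614.5627
  Σ                    882.9786     4,945.2778
P = 882.9786; Macaulay duration = 4,945.2778 / 882.9786 = 5.60068 half-year periods = 2.80034 years.
Modified duration = D_Mac / (1 + y) = 2.80034 / 1.04925 = 2.66890 years.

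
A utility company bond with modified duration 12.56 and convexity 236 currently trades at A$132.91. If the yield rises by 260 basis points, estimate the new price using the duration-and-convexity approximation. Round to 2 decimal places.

Duration effect: -D_mod·Δy = -12.56 × (+0.026) = -0.326560
Convexity effect: ½·C·(Δy)² = 0.5 × 236 × (0.026)² = +0.0797680
ΔP/P ≈ -0.326560 + 0.0797680 = -0.246792
New price ≈ 132.91 × (1 - 0.246792) = 100.10887528.

A$100.11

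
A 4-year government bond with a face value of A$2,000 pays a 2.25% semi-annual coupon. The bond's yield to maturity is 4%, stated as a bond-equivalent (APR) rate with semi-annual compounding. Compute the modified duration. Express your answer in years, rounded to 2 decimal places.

3.77 years

Periodic yield y = 0.02. First find Macaulay duration:
  t   CF        PV=CF/(1+0.02)^t    t·PV
  1        22.50        22.0588        22.0588
  2        22.50        21.6263        43.2526
  3        22.50        21.2023        63.6068
  4        22.50        20.7865        83.1461
  5        22.50        20.3789       101.8947
  6        22.50        19.9794       119.8761
  7        22.50        19.5876       137.1132
  8     2,022.50     1,726.1843    13,809.4742
  Σ                  1,871.8041    14,380.4226
P = 1,871.8041; Macaulay duration = 14,380.4226 / 1,871.8041 = 7.68265 half-year periods = 3.84133 years.
Modified duration = D_Mac / (1 + y) = 3.84133 / 1.02 = 3.76601 years.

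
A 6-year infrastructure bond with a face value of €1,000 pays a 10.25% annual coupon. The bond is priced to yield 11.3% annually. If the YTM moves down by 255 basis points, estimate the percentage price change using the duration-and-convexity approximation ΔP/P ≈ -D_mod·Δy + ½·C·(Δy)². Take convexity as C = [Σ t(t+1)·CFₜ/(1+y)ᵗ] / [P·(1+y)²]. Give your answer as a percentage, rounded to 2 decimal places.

With y = 0.113:
  t   CF        PV=CF/(1+0.113)^t    t·PV        t(t+1)·PV
  1       102.50        92.0934        92.0934         184.1869
  2       102.50        82.7434       165.4869         496.4606
  3       102.50        74.3427       223.0281         892.1125
  4       102.50        66.7949       267.1795       1,335.8977
  5       102.50        60.0134       300.0669       1,800.4012
  6     1,102.50       579.9728     3,479.8367      24,358.8568
  Σ                    955.9606     4,527.6915      29,067.9157
P = 955.9606; D_Mac = 4.73627 yrs; D_mod = 4.25541 yrs; C = 24.54616.
Duration effect: -4.25541 × (-0.0255) = +0.108513
Convexity effect: 0.5 × 24.54616 × (-0.0255)² = +0.0079806
ΔP/P ≈ +0.108513 + 0.0079806 = +0.116494 = +11.6494%.

+11.65%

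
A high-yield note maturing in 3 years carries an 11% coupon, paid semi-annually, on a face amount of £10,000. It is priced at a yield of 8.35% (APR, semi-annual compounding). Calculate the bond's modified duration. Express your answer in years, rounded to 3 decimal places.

2.543 years

Periodic yield y = 0.04175. First find Macaulay duration:
  t   CF        PV=CF/(1+0.04175)^t    t·PV
  1       550.00       527.9578       527.9578
  2       550.00       506.7989     1,013.5978
  3       550.00       486.4880     1,459.4641
  4       550.00       466.9912     1,867.9646
  5       550.00       448.2756     2,241.3782
  6    10,550.00     8,254.1319    49,524.7914
  Σ                 10,690.6434    56,635.1540
P = 10,690.6434; Macaulay duration = 56,635.1540 / 10,690.6434 = 5.29764 half-year periods = 2.64882 years.
Modified duration = D_Mac / (1 + y) = 2.64882 / 1.04175 = 2.54266 years.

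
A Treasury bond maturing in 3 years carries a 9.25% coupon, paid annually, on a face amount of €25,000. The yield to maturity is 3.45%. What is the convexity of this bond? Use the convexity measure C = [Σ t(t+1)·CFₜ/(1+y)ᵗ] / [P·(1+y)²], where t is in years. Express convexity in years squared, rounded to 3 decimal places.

With y = 0.0345:
  t   CF        PV=CF/(1+0.0345)^t    t·PV        t(t+1)·PV
  1     2,312.50     2,235.3794     2,235.3794       4,470.7588
  2     2,312.50     2,160.8307     4,321.6615      12,964.9845
  3    27,312.50    24,670.0466    74,010.1397     296,040.5588
  Σ                 29,066.2567    80,567.1806     313,476.3022
P = 29,066.2567.
Convexity = Σ t(t+1)·PV / [P·(1+y)²] = 313,476.3022 / (29,066.2567 × 1.070190) = 10.07754.

10.078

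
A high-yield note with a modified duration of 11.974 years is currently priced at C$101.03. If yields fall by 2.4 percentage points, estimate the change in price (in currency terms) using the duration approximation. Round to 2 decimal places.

+C$29.03

Duration approximation: ΔP/P ≈ -D_mod · Δy = -11.974 × (-0.024) = +0.287376.
ΔP ≈ 101.03 × (+0.287376) = +29.03359728.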